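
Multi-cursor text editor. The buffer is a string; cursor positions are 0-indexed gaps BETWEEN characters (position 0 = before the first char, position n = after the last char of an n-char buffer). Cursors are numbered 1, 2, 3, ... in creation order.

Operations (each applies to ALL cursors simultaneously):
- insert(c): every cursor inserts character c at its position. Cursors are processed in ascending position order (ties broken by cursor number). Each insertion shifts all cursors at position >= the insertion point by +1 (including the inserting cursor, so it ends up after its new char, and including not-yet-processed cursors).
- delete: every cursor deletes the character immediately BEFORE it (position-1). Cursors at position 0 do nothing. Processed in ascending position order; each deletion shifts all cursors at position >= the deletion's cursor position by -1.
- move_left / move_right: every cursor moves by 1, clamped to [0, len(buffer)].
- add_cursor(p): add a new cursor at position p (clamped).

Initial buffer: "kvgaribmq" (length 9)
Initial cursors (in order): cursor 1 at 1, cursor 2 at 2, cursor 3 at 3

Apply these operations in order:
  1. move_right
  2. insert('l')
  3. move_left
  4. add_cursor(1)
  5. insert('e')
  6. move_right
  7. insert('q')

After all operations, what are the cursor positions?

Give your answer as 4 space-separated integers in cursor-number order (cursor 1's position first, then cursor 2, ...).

After op 1 (move_right): buffer="kvgaribmq" (len 9), cursors c1@2 c2@3 c3@4, authorship .........
After op 2 (insert('l')): buffer="kvlglalribmq" (len 12), cursors c1@3 c2@5 c3@7, authorship ..1.2.3.....
After op 3 (move_left): buffer="kvlglalribmq" (len 12), cursors c1@2 c2@4 c3@6, authorship ..1.2.3.....
After op 4 (add_cursor(1)): buffer="kvlglalribmq" (len 12), cursors c4@1 c1@2 c2@4 c3@6, authorship ..1.2.3.....
After op 5 (insert('e')): buffer="kevelgelaelribmq" (len 16), cursors c4@2 c1@4 c2@7 c3@10, authorship .4.11.22.33.....
After op 6 (move_right): buffer="kevelgelaelribmq" (len 16), cursors c4@3 c1@5 c2@8 c3@11, authorship .4.11.22.33.....
After op 7 (insert('q')): buffer="kevqelqgelqaelqribmq" (len 20), cursors c4@4 c1@7 c2@11 c3@15, authorship .4.4111.222.333.....

Answer: 7 11 15 4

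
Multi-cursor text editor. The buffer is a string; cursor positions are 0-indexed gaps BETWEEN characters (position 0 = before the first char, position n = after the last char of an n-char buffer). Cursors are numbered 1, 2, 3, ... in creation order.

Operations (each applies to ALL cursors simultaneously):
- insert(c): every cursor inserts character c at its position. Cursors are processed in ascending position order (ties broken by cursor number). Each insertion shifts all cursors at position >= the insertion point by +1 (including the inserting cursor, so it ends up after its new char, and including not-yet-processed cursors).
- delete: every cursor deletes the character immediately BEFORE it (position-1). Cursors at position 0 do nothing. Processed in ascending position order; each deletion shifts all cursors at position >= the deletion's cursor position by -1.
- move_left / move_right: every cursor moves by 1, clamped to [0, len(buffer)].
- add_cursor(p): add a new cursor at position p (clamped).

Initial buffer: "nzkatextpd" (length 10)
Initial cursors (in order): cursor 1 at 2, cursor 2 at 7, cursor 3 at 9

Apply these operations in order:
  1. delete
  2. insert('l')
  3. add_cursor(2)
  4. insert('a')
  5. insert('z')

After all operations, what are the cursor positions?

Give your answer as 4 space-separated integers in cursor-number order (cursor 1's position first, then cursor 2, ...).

Answer: 6 13 17 6

Derivation:
After op 1 (delete): buffer="nkatetd" (len 7), cursors c1@1 c2@5 c3@6, authorship .......
After op 2 (insert('l')): buffer="nlkateltld" (len 10), cursors c1@2 c2@7 c3@9, authorship .1....2.3.
After op 3 (add_cursor(2)): buffer="nlkateltld" (len 10), cursors c1@2 c4@2 c2@7 c3@9, authorship .1....2.3.
After op 4 (insert('a')): buffer="nlaakatelatlad" (len 14), cursors c1@4 c4@4 c2@10 c3@13, authorship .114....22.33.
After op 5 (insert('z')): buffer="nlaazzkatelaztlazd" (len 18), cursors c1@6 c4@6 c2@13 c3@17, authorship .11414....222.333.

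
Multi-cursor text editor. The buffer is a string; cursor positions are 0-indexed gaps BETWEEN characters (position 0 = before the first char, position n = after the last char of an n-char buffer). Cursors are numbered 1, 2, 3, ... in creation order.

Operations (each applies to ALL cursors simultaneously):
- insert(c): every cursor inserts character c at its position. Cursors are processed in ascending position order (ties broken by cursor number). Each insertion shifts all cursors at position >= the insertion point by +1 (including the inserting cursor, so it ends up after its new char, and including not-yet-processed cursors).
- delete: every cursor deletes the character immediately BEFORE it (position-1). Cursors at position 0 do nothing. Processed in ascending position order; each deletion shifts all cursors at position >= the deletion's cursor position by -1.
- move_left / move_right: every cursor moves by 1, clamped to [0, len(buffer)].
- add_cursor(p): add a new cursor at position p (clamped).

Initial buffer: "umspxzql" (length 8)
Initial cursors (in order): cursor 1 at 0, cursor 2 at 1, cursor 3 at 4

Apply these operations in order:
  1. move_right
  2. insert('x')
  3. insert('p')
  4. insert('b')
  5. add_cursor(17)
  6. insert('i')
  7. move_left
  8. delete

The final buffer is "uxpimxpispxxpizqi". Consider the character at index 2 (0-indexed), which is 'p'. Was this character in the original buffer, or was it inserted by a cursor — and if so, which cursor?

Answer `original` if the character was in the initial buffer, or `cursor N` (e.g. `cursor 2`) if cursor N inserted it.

After op 1 (move_right): buffer="umspxzql" (len 8), cursors c1@1 c2@2 c3@5, authorship ........
After op 2 (insert('x')): buffer="uxmxspxxzql" (len 11), cursors c1@2 c2@4 c3@8, authorship .1.2...3...
After op 3 (insert('p')): buffer="uxpmxpspxxpzql" (len 14), cursors c1@3 c2@6 c3@11, authorship .11.22...33...
After op 4 (insert('b')): buffer="uxpbmxpbspxxpbzql" (len 17), cursors c1@4 c2@8 c3@14, authorship .111.222...333...
After op 5 (add_cursor(17)): buffer="uxpbmxpbspxxpbzql" (len 17), cursors c1@4 c2@8 c3@14 c4@17, authorship .111.222...333...
After op 6 (insert('i')): buffer="uxpbimxpbispxxpbizqli" (len 21), cursors c1@5 c2@10 c3@17 c4@21, authorship .1111.2222...3333...4
After op 7 (move_left): buffer="uxpbimxpbispxxpbizqli" (len 21), cursors c1@4 c2@9 c3@16 c4@20, authorship .1111.2222...3333...4
After op 8 (delete): buffer="uxpimxpispxxpizqi" (len 17), cursors c1@3 c2@7 c3@13 c4@16, authorship .111.222...333..4
Authorship (.=original, N=cursor N): . 1 1 1 . 2 2 2 . . . 3 3 3 . . 4
Index 2: author = 1

Answer: cursor 1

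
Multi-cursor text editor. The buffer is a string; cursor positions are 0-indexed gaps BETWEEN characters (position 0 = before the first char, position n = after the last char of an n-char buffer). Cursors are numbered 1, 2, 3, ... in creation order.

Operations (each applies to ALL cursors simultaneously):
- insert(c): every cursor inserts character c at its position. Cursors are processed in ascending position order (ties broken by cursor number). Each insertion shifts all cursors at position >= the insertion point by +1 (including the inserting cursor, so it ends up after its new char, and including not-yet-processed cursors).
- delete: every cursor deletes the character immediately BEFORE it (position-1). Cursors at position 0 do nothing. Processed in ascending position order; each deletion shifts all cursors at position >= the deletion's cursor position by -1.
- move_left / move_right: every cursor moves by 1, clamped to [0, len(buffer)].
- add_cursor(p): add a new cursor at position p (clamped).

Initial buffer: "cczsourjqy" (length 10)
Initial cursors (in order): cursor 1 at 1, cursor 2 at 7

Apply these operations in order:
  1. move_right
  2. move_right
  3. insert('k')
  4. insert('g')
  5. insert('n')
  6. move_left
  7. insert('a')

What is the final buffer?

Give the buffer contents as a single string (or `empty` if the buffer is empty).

Answer: cczkgansourjqkgany

Derivation:
After op 1 (move_right): buffer="cczsourjqy" (len 10), cursors c1@2 c2@8, authorship ..........
After op 2 (move_right): buffer="cczsourjqy" (len 10), cursors c1@3 c2@9, authorship ..........
After op 3 (insert('k')): buffer="cczksourjqky" (len 12), cursors c1@4 c2@11, authorship ...1......2.
After op 4 (insert('g')): buffer="cczkgsourjqkgy" (len 14), cursors c1@5 c2@13, authorship ...11......22.
After op 5 (insert('n')): buffer="cczkgnsourjqkgny" (len 16), cursors c1@6 c2@15, authorship ...111......222.
After op 6 (move_left): buffer="cczkgnsourjqkgny" (len 16), cursors c1@5 c2@14, authorship ...111......222.
After op 7 (insert('a')): buffer="cczkgansourjqkgany" (len 18), cursors c1@6 c2@16, authorship ...1111......2222.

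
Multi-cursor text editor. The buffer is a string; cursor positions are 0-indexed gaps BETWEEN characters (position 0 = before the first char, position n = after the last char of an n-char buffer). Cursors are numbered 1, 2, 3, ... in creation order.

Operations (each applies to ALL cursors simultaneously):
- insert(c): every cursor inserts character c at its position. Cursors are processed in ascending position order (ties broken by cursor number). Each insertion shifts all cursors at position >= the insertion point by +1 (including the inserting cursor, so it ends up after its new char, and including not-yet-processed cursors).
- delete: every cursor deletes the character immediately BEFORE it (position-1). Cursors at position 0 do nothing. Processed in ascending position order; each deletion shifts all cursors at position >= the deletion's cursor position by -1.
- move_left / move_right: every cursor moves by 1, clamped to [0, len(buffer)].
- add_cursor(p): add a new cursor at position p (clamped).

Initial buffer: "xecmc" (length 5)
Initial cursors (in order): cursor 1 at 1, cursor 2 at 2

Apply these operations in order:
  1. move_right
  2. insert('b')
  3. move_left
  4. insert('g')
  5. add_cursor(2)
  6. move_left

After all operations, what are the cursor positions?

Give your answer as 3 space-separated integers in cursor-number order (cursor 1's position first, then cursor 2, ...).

Answer: 2 5 1

Derivation:
After op 1 (move_right): buffer="xecmc" (len 5), cursors c1@2 c2@3, authorship .....
After op 2 (insert('b')): buffer="xebcbmc" (len 7), cursors c1@3 c2@5, authorship ..1.2..
After op 3 (move_left): buffer="xebcbmc" (len 7), cursors c1@2 c2@4, authorship ..1.2..
After op 4 (insert('g')): buffer="xegbcgbmc" (len 9), cursors c1@3 c2@6, authorship ..11.22..
After op 5 (add_cursor(2)): buffer="xegbcgbmc" (len 9), cursors c3@2 c1@3 c2@6, authorship ..11.22..
After op 6 (move_left): buffer="xegbcgbmc" (len 9), cursors c3@1 c1@2 c2@5, authorship ..11.22..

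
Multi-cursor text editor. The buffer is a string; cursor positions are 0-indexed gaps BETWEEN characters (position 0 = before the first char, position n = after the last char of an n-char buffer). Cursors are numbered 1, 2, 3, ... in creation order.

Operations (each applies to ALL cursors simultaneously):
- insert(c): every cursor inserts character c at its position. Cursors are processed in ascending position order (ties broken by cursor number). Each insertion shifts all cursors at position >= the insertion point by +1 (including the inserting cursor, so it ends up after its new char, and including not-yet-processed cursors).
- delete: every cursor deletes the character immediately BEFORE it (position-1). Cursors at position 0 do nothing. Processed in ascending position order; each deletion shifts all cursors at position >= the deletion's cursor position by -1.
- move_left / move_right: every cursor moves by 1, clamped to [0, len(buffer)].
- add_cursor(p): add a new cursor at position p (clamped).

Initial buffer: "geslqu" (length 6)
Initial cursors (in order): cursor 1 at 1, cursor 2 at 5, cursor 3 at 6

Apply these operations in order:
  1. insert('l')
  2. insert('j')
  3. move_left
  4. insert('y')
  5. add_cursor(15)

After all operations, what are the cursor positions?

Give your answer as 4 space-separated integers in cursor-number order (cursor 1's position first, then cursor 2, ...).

Answer: 3 10 14 15

Derivation:
After op 1 (insert('l')): buffer="gleslqlul" (len 9), cursors c1@2 c2@7 c3@9, authorship .1....2.3
After op 2 (insert('j')): buffer="gljeslqljulj" (len 12), cursors c1@3 c2@9 c3@12, authorship .11....22.33
After op 3 (move_left): buffer="gljeslqljulj" (len 12), cursors c1@2 c2@8 c3@11, authorship .11....22.33
After op 4 (insert('y')): buffer="glyjeslqlyjulyj" (len 15), cursors c1@3 c2@10 c3@14, authorship .111....222.333
After op 5 (add_cursor(15)): buffer="glyjeslqlyjulyj" (len 15), cursors c1@3 c2@10 c3@14 c4@15, authorship .111....222.333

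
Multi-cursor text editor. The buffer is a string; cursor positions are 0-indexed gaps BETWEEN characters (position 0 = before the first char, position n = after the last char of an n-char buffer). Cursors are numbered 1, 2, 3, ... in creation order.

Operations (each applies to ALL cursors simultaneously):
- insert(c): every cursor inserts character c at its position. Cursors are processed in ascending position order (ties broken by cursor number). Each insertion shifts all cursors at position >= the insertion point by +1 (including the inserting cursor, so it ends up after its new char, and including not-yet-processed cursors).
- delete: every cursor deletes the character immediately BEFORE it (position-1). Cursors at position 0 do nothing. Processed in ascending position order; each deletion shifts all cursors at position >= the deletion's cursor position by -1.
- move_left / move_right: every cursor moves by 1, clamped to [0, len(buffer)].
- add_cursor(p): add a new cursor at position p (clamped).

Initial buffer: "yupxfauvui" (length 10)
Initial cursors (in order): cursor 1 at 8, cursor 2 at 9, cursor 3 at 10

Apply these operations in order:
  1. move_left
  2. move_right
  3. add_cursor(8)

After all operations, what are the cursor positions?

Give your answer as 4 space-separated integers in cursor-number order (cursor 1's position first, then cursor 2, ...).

Answer: 8 9 10 8

Derivation:
After op 1 (move_left): buffer="yupxfauvui" (len 10), cursors c1@7 c2@8 c3@9, authorship ..........
After op 2 (move_right): buffer="yupxfauvui" (len 10), cursors c1@8 c2@9 c3@10, authorship ..........
After op 3 (add_cursor(8)): buffer="yupxfauvui" (len 10), cursors c1@8 c4@8 c2@9 c3@10, authorship ..........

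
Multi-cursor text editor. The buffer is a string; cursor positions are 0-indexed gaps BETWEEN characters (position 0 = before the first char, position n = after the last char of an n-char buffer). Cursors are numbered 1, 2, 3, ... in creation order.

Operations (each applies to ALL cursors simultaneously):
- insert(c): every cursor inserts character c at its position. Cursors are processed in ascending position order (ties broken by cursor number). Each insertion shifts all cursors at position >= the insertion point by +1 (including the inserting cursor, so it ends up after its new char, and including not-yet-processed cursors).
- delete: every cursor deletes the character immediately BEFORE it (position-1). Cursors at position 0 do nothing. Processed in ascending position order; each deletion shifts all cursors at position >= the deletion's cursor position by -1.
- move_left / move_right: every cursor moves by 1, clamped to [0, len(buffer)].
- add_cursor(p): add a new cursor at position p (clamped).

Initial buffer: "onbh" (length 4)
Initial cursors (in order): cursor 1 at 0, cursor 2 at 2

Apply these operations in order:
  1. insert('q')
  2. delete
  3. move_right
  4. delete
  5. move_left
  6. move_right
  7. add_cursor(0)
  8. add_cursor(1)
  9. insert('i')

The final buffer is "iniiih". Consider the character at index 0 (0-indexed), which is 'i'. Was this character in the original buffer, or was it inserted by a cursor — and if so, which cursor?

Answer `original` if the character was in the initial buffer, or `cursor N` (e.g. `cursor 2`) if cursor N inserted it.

Answer: cursor 3

Derivation:
After op 1 (insert('q')): buffer="qonqbh" (len 6), cursors c1@1 c2@4, authorship 1..2..
After op 2 (delete): buffer="onbh" (len 4), cursors c1@0 c2@2, authorship ....
After op 3 (move_right): buffer="onbh" (len 4), cursors c1@1 c2@3, authorship ....
After op 4 (delete): buffer="nh" (len 2), cursors c1@0 c2@1, authorship ..
After op 5 (move_left): buffer="nh" (len 2), cursors c1@0 c2@0, authorship ..
After op 6 (move_right): buffer="nh" (len 2), cursors c1@1 c2@1, authorship ..
After op 7 (add_cursor(0)): buffer="nh" (len 2), cursors c3@0 c1@1 c2@1, authorship ..
After op 8 (add_cursor(1)): buffer="nh" (len 2), cursors c3@0 c1@1 c2@1 c4@1, authorship ..
After op 9 (insert('i')): buffer="iniiih" (len 6), cursors c3@1 c1@5 c2@5 c4@5, authorship 3.124.
Authorship (.=original, N=cursor N): 3 . 1 2 4 .
Index 0: author = 3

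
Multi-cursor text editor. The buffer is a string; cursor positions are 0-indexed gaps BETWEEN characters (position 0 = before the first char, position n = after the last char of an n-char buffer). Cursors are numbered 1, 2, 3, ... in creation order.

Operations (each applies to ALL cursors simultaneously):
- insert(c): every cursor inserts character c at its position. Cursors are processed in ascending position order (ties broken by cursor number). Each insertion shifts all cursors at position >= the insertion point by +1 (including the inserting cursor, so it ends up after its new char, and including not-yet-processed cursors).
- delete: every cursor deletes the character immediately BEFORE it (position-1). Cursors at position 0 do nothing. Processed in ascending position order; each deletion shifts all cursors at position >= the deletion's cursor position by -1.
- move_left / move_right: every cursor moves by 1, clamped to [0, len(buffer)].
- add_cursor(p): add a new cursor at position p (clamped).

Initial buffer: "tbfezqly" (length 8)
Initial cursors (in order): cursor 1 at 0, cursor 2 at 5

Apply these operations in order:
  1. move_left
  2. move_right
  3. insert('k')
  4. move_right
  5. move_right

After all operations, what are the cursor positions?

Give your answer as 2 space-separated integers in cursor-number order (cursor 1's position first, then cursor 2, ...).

Answer: 4 9

Derivation:
After op 1 (move_left): buffer="tbfezqly" (len 8), cursors c1@0 c2@4, authorship ........
After op 2 (move_right): buffer="tbfezqly" (len 8), cursors c1@1 c2@5, authorship ........
After op 3 (insert('k')): buffer="tkbfezkqly" (len 10), cursors c1@2 c2@7, authorship .1....2...
After op 4 (move_right): buffer="tkbfezkqly" (len 10), cursors c1@3 c2@8, authorship .1....2...
After op 5 (move_right): buffer="tkbfezkqly" (len 10), cursors c1@4 c2@9, authorship .1....2...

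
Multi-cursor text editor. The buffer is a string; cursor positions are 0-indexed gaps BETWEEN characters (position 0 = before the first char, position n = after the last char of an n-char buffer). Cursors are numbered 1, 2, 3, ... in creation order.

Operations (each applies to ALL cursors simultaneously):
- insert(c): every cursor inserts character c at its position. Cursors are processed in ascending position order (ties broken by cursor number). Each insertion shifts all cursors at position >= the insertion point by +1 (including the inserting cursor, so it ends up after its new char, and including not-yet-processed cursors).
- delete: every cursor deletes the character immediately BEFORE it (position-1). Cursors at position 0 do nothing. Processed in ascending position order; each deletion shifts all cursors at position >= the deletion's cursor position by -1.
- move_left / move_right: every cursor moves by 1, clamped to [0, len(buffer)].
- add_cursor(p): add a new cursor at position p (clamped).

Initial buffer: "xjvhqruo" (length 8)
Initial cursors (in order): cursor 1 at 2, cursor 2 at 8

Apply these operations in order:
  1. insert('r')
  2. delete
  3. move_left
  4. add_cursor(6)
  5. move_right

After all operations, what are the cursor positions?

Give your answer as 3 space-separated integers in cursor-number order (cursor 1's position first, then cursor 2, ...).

Answer: 2 8 7

Derivation:
After op 1 (insert('r')): buffer="xjrvhqruor" (len 10), cursors c1@3 c2@10, authorship ..1......2
After op 2 (delete): buffer="xjvhqruo" (len 8), cursors c1@2 c2@8, authorship ........
After op 3 (move_left): buffer="xjvhqruo" (len 8), cursors c1@1 c2@7, authorship ........
After op 4 (add_cursor(6)): buffer="xjvhqruo" (len 8), cursors c1@1 c3@6 c2@7, authorship ........
After op 5 (move_right): buffer="xjvhqruo" (len 8), cursors c1@2 c3@7 c2@8, authorship ........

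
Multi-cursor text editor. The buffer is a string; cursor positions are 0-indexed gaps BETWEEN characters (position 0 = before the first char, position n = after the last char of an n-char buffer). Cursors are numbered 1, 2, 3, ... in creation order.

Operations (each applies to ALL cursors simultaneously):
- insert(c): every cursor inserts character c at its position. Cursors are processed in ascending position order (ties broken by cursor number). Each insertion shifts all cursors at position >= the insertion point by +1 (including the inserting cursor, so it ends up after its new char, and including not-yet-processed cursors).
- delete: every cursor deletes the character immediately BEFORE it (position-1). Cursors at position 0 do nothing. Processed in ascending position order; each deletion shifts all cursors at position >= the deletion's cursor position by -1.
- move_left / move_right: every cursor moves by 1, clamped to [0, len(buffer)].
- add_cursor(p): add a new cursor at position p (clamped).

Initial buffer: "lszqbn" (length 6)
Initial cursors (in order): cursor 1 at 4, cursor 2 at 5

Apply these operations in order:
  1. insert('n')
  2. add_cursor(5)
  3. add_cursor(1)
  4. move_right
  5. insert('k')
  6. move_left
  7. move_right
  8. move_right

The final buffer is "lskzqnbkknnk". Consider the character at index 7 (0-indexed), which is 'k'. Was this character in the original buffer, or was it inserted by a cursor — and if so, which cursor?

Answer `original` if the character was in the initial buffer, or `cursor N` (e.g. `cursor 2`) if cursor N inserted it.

Answer: cursor 1

Derivation:
After op 1 (insert('n')): buffer="lszqnbnn" (len 8), cursors c1@5 c2@7, authorship ....1.2.
After op 2 (add_cursor(5)): buffer="lszqnbnn" (len 8), cursors c1@5 c3@5 c2@7, authorship ....1.2.
After op 3 (add_cursor(1)): buffer="lszqnbnn" (len 8), cursors c4@1 c1@5 c3@5 c2@7, authorship ....1.2.
After op 4 (move_right): buffer="lszqnbnn" (len 8), cursors c4@2 c1@6 c3@6 c2@8, authorship ....1.2.
After op 5 (insert('k')): buffer="lskzqnbkknnk" (len 12), cursors c4@3 c1@9 c3@9 c2@12, authorship ..4..1.132.2
After op 6 (move_left): buffer="lskzqnbkknnk" (len 12), cursors c4@2 c1@8 c3@8 c2@11, authorship ..4..1.132.2
After op 7 (move_right): buffer="lskzqnbkknnk" (len 12), cursors c4@3 c1@9 c3@9 c2@12, authorship ..4..1.132.2
After op 8 (move_right): buffer="lskzqnbkknnk" (len 12), cursors c4@4 c1@10 c3@10 c2@12, authorship ..4..1.132.2
Authorship (.=original, N=cursor N): . . 4 . . 1 . 1 3 2 . 2
Index 7: author = 1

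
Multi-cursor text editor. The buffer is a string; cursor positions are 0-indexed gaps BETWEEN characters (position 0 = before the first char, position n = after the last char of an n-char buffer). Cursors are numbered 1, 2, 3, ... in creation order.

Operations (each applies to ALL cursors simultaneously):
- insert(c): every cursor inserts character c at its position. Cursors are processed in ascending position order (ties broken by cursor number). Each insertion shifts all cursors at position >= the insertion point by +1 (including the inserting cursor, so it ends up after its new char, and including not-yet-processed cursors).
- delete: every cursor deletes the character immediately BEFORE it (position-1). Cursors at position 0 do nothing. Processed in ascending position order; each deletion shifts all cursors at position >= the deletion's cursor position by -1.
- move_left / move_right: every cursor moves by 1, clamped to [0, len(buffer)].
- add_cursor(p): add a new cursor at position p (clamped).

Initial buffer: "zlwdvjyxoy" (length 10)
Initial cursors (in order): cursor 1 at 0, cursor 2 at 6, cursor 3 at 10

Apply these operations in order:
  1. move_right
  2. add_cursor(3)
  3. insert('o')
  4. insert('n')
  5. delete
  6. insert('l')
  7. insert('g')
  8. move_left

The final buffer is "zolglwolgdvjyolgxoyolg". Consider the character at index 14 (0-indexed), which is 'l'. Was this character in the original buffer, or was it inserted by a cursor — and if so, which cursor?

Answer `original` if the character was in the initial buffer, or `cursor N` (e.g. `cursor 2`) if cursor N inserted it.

After op 1 (move_right): buffer="zlwdvjyxoy" (len 10), cursors c1@1 c2@7 c3@10, authorship ..........
After op 2 (add_cursor(3)): buffer="zlwdvjyxoy" (len 10), cursors c1@1 c4@3 c2@7 c3@10, authorship ..........
After op 3 (insert('o')): buffer="zolwodvjyoxoyo" (len 14), cursors c1@2 c4@5 c2@10 c3@14, authorship .1..4....2...3
After op 4 (insert('n')): buffer="zonlwondvjyonxoyon" (len 18), cursors c1@3 c4@7 c2@13 c3@18, authorship .11..44....22...33
After op 5 (delete): buffer="zolwodvjyoxoyo" (len 14), cursors c1@2 c4@5 c2@10 c3@14, authorship .1..4....2...3
After op 6 (insert('l')): buffer="zollwoldvjyolxoyol" (len 18), cursors c1@3 c4@7 c2@13 c3@18, authorship .11..44....22...33
After op 7 (insert('g')): buffer="zolglwolgdvjyolgxoyolg" (len 22), cursors c1@4 c4@9 c2@16 c3@22, authorship .111..444....222...333
After op 8 (move_left): buffer="zolglwolgdvjyolgxoyolg" (len 22), cursors c1@3 c4@8 c2@15 c3@21, authorship .111..444....222...333
Authorship (.=original, N=cursor N): . 1 1 1 . . 4 4 4 . . . . 2 2 2 . . . 3 3 3
Index 14: author = 2

Answer: cursor 2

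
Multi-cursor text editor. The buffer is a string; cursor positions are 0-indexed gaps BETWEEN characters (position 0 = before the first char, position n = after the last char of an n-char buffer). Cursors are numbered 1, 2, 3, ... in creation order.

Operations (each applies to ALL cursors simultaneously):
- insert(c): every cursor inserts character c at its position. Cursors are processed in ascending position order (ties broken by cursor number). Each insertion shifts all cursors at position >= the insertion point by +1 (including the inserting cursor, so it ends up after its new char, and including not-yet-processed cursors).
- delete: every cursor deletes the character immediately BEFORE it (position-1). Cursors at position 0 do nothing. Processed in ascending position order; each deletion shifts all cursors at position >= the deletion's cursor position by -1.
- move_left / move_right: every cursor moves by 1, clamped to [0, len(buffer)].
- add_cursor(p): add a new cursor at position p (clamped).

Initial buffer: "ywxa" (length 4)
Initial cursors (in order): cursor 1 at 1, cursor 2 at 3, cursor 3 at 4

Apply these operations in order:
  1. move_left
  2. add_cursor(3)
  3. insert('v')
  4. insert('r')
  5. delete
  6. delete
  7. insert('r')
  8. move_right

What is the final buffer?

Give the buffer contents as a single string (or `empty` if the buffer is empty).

Answer: rywrxrra

Derivation:
After op 1 (move_left): buffer="ywxa" (len 4), cursors c1@0 c2@2 c3@3, authorship ....
After op 2 (add_cursor(3)): buffer="ywxa" (len 4), cursors c1@0 c2@2 c3@3 c4@3, authorship ....
After op 3 (insert('v')): buffer="vywvxvva" (len 8), cursors c1@1 c2@4 c3@7 c4@7, authorship 1..2.34.
After op 4 (insert('r')): buffer="vrywvrxvvrra" (len 12), cursors c1@2 c2@6 c3@11 c4@11, authorship 11..22.3434.
After op 5 (delete): buffer="vywvxvva" (len 8), cursors c1@1 c2@4 c3@7 c4@7, authorship 1..2.34.
After op 6 (delete): buffer="ywxa" (len 4), cursors c1@0 c2@2 c3@3 c4@3, authorship ....
After op 7 (insert('r')): buffer="rywrxrra" (len 8), cursors c1@1 c2@4 c3@7 c4@7, authorship 1..2.34.
After op 8 (move_right): buffer="rywrxrra" (len 8), cursors c1@2 c2@5 c3@8 c4@8, authorship 1..2.34.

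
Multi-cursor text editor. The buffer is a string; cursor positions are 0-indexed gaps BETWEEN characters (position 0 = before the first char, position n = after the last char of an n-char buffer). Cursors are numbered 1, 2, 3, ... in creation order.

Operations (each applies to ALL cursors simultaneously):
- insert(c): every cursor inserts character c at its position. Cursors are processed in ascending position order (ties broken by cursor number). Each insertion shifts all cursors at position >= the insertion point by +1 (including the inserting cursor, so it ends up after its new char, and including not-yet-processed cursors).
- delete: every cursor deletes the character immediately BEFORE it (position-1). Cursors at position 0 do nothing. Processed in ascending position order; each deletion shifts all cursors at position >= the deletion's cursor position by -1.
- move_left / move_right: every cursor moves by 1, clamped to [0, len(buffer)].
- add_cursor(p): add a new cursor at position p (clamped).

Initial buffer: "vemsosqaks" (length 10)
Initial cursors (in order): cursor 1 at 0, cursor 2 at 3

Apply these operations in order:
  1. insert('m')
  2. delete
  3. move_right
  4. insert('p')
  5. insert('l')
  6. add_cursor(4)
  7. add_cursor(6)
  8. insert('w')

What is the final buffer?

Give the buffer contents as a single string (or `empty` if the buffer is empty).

Answer: vplwewmswplwosqaks

Derivation:
After op 1 (insert('m')): buffer="mvemmsosqaks" (len 12), cursors c1@1 c2@5, authorship 1...2.......
After op 2 (delete): buffer="vemsosqaks" (len 10), cursors c1@0 c2@3, authorship ..........
After op 3 (move_right): buffer="vemsosqaks" (len 10), cursors c1@1 c2@4, authorship ..........
After op 4 (insert('p')): buffer="vpemsposqaks" (len 12), cursors c1@2 c2@6, authorship .1...2......
After op 5 (insert('l')): buffer="vplemsplosqaks" (len 14), cursors c1@3 c2@8, authorship .11...22......
After op 6 (add_cursor(4)): buffer="vplemsplosqaks" (len 14), cursors c1@3 c3@4 c2@8, authorship .11...22......
After op 7 (add_cursor(6)): buffer="vplemsplosqaks" (len 14), cursors c1@3 c3@4 c4@6 c2@8, authorship .11...22......
After op 8 (insert('w')): buffer="vplwewmswplwosqaks" (len 18), cursors c1@4 c3@6 c4@9 c2@12, authorship .111.3..4222......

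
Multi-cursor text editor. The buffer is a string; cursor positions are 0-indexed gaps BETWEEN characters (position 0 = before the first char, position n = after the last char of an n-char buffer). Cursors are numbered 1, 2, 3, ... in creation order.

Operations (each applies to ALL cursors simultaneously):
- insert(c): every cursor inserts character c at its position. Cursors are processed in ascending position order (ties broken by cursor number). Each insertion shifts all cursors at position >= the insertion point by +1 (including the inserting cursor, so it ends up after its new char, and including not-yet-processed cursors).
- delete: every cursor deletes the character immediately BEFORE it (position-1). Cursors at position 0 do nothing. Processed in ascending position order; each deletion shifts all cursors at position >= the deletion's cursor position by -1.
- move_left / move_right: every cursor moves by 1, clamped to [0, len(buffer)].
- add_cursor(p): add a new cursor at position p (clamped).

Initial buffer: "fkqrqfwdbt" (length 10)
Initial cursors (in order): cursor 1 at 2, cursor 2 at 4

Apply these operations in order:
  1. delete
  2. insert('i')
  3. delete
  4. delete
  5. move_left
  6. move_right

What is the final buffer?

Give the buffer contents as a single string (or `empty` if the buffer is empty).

After op 1 (delete): buffer="fqqfwdbt" (len 8), cursors c1@1 c2@2, authorship ........
After op 2 (insert('i')): buffer="fiqiqfwdbt" (len 10), cursors c1@2 c2@4, authorship .1.2......
After op 3 (delete): buffer="fqqfwdbt" (len 8), cursors c1@1 c2@2, authorship ........
After op 4 (delete): buffer="qfwdbt" (len 6), cursors c1@0 c2@0, authorship ......
After op 5 (move_left): buffer="qfwdbt" (len 6), cursors c1@0 c2@0, authorship ......
After op 6 (move_right): buffer="qfwdbt" (len 6), cursors c1@1 c2@1, authorship ......

Answer: qfwdbt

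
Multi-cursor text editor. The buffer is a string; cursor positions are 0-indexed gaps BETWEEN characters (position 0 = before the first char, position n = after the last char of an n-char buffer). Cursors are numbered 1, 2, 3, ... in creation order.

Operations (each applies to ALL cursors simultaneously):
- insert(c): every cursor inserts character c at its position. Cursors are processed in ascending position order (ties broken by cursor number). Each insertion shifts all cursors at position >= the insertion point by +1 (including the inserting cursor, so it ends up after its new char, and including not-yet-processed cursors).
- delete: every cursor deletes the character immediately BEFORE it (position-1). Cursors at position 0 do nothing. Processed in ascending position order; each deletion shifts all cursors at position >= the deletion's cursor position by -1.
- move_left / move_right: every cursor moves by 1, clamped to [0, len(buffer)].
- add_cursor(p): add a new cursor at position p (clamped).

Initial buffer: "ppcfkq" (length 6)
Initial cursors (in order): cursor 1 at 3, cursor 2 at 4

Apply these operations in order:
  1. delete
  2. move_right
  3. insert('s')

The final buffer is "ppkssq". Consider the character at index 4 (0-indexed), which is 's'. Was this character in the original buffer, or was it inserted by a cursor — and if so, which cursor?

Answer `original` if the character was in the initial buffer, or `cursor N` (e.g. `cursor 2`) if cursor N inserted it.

Answer: cursor 2

Derivation:
After op 1 (delete): buffer="ppkq" (len 4), cursors c1@2 c2@2, authorship ....
After op 2 (move_right): buffer="ppkq" (len 4), cursors c1@3 c2@3, authorship ....
After op 3 (insert('s')): buffer="ppkssq" (len 6), cursors c1@5 c2@5, authorship ...12.
Authorship (.=original, N=cursor N): . . . 1 2 .
Index 4: author = 2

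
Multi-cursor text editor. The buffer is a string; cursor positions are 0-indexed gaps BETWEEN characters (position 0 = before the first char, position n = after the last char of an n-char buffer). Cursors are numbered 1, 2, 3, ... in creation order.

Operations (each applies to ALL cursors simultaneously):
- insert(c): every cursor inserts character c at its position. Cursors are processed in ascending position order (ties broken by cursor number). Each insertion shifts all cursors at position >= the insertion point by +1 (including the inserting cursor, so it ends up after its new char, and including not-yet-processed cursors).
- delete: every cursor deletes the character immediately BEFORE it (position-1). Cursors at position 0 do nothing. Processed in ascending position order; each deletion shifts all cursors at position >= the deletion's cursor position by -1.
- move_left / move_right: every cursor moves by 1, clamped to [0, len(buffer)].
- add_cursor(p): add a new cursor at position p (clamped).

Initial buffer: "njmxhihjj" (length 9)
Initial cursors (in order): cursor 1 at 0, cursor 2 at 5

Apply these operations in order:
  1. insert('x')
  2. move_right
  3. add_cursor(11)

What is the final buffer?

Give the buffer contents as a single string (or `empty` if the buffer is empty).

Answer: xnjmxhxihjj

Derivation:
After op 1 (insert('x')): buffer="xnjmxhxihjj" (len 11), cursors c1@1 c2@7, authorship 1.....2....
After op 2 (move_right): buffer="xnjmxhxihjj" (len 11), cursors c1@2 c2@8, authorship 1.....2....
After op 3 (add_cursor(11)): buffer="xnjmxhxihjj" (len 11), cursors c1@2 c2@8 c3@11, authorship 1.....2....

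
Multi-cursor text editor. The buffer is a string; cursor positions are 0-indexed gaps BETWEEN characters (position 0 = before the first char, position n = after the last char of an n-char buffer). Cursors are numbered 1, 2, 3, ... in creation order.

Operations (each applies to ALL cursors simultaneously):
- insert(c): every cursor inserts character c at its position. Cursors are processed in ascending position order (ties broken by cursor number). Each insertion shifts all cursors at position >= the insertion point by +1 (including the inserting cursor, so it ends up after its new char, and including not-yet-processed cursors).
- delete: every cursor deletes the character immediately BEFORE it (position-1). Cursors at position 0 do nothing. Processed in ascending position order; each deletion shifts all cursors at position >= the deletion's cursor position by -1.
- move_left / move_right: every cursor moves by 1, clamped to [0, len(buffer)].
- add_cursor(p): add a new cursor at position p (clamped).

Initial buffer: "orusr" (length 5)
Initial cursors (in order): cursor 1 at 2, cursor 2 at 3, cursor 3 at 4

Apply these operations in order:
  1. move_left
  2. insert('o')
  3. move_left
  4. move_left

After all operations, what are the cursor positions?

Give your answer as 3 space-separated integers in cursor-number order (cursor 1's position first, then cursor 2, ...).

Answer: 0 2 4

Derivation:
After op 1 (move_left): buffer="orusr" (len 5), cursors c1@1 c2@2 c3@3, authorship .....
After op 2 (insert('o')): buffer="oorouosr" (len 8), cursors c1@2 c2@4 c3@6, authorship .1.2.3..
After op 3 (move_left): buffer="oorouosr" (len 8), cursors c1@1 c2@3 c3@5, authorship .1.2.3..
After op 4 (move_left): buffer="oorouosr" (len 8), cursors c1@0 c2@2 c3@4, authorship .1.2.3..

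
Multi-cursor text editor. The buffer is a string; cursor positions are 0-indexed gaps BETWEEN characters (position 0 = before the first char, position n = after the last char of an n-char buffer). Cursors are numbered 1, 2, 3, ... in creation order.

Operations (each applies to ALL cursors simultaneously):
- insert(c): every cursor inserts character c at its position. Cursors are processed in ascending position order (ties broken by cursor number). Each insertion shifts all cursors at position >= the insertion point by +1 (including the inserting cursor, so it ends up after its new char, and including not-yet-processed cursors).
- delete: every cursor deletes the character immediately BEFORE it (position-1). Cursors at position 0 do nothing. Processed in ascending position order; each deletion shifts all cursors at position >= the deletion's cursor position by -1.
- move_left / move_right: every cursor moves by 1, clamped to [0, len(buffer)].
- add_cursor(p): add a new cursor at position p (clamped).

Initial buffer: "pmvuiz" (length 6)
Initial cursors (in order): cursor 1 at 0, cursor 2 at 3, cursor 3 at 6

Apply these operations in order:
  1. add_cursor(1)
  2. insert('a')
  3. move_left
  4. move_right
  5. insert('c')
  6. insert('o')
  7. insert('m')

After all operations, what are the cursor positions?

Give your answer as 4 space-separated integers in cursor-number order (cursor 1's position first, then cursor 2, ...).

After op 1 (add_cursor(1)): buffer="pmvuiz" (len 6), cursors c1@0 c4@1 c2@3 c3@6, authorship ......
After op 2 (insert('a')): buffer="apamvauiza" (len 10), cursors c1@1 c4@3 c2@6 c3@10, authorship 1.4..2...3
After op 3 (move_left): buffer="apamvauiza" (len 10), cursors c1@0 c4@2 c2@5 c3@9, authorship 1.4..2...3
After op 4 (move_right): buffer="apamvauiza" (len 10), cursors c1@1 c4@3 c2@6 c3@10, authorship 1.4..2...3
After op 5 (insert('c')): buffer="acpacmvacuizac" (len 14), cursors c1@2 c4@5 c2@9 c3@14, authorship 11.44..22...33
After op 6 (insert('o')): buffer="acopacomvacouizaco" (len 18), cursors c1@3 c4@7 c2@12 c3@18, authorship 111.444..222...333
After op 7 (insert('m')): buffer="acompacommvacomuizacom" (len 22), cursors c1@4 c4@9 c2@15 c3@22, authorship 1111.4444..2222...3333

Answer: 4 15 22 9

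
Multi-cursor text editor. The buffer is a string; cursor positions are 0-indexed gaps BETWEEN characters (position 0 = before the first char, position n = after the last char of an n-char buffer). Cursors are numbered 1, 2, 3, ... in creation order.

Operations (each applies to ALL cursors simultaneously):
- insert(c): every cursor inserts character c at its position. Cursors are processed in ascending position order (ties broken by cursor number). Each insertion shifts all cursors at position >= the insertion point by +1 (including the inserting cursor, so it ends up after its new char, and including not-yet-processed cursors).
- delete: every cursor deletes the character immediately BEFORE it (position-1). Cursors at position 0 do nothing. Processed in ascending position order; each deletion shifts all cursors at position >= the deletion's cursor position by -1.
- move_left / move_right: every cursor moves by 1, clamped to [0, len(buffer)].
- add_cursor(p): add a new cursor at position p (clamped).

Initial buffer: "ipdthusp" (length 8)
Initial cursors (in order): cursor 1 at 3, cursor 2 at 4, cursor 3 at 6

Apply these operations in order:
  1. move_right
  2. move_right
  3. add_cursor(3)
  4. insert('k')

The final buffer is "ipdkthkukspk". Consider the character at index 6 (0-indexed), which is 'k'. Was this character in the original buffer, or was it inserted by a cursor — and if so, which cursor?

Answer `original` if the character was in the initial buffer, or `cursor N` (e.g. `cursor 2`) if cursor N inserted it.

After op 1 (move_right): buffer="ipdthusp" (len 8), cursors c1@4 c2@5 c3@7, authorship ........
After op 2 (move_right): buffer="ipdthusp" (len 8), cursors c1@5 c2@6 c3@8, authorship ........
After op 3 (add_cursor(3)): buffer="ipdthusp" (len 8), cursors c4@3 c1@5 c2@6 c3@8, authorship ........
After op 4 (insert('k')): buffer="ipdkthkukspk" (len 12), cursors c4@4 c1@7 c2@9 c3@12, authorship ...4..1.2..3
Authorship (.=original, N=cursor N): . . . 4 . . 1 . 2 . . 3
Index 6: author = 1

Answer: cursor 1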